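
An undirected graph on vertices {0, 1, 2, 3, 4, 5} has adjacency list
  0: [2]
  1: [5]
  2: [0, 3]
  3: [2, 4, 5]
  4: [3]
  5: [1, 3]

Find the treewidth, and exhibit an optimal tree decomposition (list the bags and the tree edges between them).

The largest bag has 2 vertices, giving width 1; this decomposition certifies tw(G) ≤ 1. Any graph with an edge has treewidth ≥ 1, and G has the edge 3–5. Combining the bounds, tw(G) = 1.

Treewidth 1.
One such decomposition:
Bags: B1 = {3, 5}  B2 = {2, 3}  B3 = {3, 4}  B4 = {0, 2}  B5 = {1, 5}
Tree: B1–B2, B1–B3, B2–B4, B1–B5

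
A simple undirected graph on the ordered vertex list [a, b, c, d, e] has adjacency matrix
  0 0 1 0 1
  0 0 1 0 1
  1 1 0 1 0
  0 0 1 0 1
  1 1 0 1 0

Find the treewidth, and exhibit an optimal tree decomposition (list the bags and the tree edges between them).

Every bag has size at most 3, so the width is 3 − 1 = 2 and tw(G) ≤ 2. For the lower bound, G contains the cycle c–a–e–d–c, so G is not a forest; only forests have treewidth ≤ 1, hence tw(G) ≥ 2. The upper and lower bounds meet at 2, so that is the treewidth.

Treewidth 2.
One optimal decomposition is:
Bags: B1 = {a, c, e}  B2 = {c, d, e}  B3 = {b, c, e}
Tree: B1–B2, B2–B3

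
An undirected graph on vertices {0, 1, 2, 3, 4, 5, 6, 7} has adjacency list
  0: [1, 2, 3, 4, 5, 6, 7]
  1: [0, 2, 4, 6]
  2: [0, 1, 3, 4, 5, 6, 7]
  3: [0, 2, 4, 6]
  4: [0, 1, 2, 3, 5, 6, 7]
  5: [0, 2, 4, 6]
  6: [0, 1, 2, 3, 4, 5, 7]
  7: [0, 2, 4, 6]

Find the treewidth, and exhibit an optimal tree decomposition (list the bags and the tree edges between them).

Treewidth 4.
Bags: B1 = {0, 2, 3, 4, 6}  B2 = {0, 2, 4, 5, 6}  B3 = {0, 2, 4, 6, 7}  B4 = {0, 1, 2, 4, 6}
Tree: B1–B2, B1–B3, B2–B4

The largest bag has 5 vertices, giving width 4; this decomposition certifies tw(G) ≤ 4. Conversely, {0, 1, 2, 4, 6} is a clique of size 5, and the vertices of any clique must share a bag in every tree decomposition; so some bag has ≥ 5 vertices and tw(G) ≥ 4. Therefore the treewidth is 4.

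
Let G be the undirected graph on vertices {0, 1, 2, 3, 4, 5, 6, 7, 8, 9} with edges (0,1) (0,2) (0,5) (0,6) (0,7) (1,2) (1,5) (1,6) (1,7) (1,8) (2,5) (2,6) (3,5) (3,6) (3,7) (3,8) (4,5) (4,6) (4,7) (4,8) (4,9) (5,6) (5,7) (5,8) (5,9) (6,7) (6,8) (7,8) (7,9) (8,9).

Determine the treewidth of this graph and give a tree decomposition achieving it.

Treewidth 4.
Bags: B1 = {4, 5, 6, 7, 8}  B2 = {3, 5, 6, 7, 8}  B3 = {1, 5, 6, 7, 8}  B4 = {0, 1, 5, 6, 7}  B5 = {0, 1, 2, 5, 6}  B6 = {4, 5, 7, 8, 9}
Tree: B1–B2, B1–B3, B3–B4, B4–B5, B1–B6

The largest bag has 5 vertices, giving width 4; this decomposition certifies tw(G) ≤ 4. For the lower bound, the 5 vertices {4, 5, 7, 8, 9} are pairwise adjacent, and any tree decomposition puts a clique entirely inside one bag — forcing width ≥ 4. The upper and lower bounds meet at 4, so that is the treewidth.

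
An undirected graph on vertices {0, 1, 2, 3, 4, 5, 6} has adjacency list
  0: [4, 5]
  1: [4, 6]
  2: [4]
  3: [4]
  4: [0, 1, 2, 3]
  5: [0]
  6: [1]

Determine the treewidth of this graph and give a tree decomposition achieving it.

Treewidth 1.
One such decomposition:
Bags: B1 = {0, 4}  B2 = {1, 4}  B3 = {2, 4}  B4 = {1, 6}  B5 = {3, 4}  B6 = {0, 5}
Tree: B1–B2, B2–B3, B2–B4, B2–B5, B1–B6

The largest bag has 2 vertices, giving width 1; this decomposition certifies tw(G) ≤ 1. G has an edge, so its treewidth is at least 1. Therefore the treewidth is 1.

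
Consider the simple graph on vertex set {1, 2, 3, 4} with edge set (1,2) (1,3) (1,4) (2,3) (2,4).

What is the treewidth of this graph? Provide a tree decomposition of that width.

Treewidth 2.
One optimal decomposition is:
Bags: B1 = {1, 2, 4}  B2 = {1, 2, 3}
Tree: B1–B2

The largest bag has 3 vertices, giving width 2; this decomposition certifies tw(G) ≤ 2. On the other hand G contains the 3-clique {1, 2, 3}. A clique must lie in a single bag of any decomposition, so no decomposition can have width below 2. Therefore the treewidth is 2.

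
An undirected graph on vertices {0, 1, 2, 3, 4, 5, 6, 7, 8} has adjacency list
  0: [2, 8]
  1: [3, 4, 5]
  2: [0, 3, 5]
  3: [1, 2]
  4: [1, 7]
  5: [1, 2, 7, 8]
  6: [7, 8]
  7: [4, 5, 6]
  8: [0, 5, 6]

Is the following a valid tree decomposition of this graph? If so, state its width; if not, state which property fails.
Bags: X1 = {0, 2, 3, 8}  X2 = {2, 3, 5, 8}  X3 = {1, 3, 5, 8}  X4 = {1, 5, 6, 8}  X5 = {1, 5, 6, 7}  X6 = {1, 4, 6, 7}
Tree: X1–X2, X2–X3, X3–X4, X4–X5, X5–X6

Yes; width 3.

Checking the three conditions: (i) the bags cover all of {0, 1, 2, 3, 4, 5, 6, 7, 8}; (ii) for each edge, some bag contains both endpoints; (iii) the bags containing any fixed vertex form a subtree. All hold, so the decomposition is valid with width 4 − 1 = 3.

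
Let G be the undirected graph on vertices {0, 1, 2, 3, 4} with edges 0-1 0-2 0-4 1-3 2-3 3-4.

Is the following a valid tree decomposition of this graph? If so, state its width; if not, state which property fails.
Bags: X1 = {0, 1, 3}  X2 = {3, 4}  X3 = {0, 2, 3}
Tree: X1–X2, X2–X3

A tree decomposition must satisfy three properties: every vertex lies in some bag; for every edge, both endpoints lie together in some bag; and for every vertex, the bags containing it form a connected subtree. Here edge (0,4) lies in no bag, so the decomposition is invalid.

No — edge (0,4) lies in no bag.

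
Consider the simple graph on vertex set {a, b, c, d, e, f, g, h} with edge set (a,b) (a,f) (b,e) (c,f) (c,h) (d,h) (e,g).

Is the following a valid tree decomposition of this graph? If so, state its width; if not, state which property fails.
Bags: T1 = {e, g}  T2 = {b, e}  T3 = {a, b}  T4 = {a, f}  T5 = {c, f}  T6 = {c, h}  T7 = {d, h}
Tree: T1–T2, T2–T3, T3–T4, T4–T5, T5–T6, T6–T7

Yes; width 1.

Every vertex of G appears in some bag (union = {a, b, c, d, e, f, g, h}); every edge is covered by a bag; and for each vertex v the set of bags containing v is connected in the bag tree. The decomposition is therefore valid. The largest bag has 2 vertices, so the width is 1.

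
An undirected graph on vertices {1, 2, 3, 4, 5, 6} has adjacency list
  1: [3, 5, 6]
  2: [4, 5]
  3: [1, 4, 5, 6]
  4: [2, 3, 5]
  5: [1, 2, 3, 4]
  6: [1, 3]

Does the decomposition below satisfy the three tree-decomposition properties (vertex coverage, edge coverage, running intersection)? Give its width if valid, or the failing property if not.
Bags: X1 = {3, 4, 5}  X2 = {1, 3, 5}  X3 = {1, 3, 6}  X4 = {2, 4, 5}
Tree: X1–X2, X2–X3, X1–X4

Vertex coverage: the bags together contain {1, 2, 3, 4, 5, 6}, the full vertex set. Edge coverage: each edge of G has both endpoints in at least one bag. Running intersection: for every vertex, the bags containing it form a connected subtree. All three properties hold, so this is a valid tree decomposition of width max|bag| − 1 = 2, and hence tw(G) ≤ 2.

Yes; width 2.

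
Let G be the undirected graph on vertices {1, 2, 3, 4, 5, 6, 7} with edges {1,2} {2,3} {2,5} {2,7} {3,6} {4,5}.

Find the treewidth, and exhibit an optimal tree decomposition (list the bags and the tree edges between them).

Each bag holds 2 vertices, so the decomposition has width 1, which upper-bounds the treewidth. Since G has at least one edge (e.g. 5–2), it is not an edgeless graph, so tw(G) ≥ 1. Therefore the treewidth is 1.

Treewidth 1.
One optimal decomposition is:
Bags: B1 = {2, 5}  B2 = {2, 3}  B3 = {3, 6}  B4 = {2, 7}  B5 = {1, 2}  B6 = {4, 5}
Tree: B1–B2, B2–B3, B2–B4, B1–B5, B1–B6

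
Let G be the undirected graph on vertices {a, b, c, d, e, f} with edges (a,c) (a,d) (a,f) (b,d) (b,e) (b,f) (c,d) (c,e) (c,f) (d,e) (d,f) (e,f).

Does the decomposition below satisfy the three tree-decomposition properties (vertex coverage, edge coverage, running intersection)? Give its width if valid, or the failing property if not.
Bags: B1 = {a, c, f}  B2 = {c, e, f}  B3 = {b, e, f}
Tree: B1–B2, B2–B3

No — vertex d appears in no bag.

A tree decomposition must satisfy three properties: every vertex lies in some bag; for every edge, both endpoints lie together in some bag; and for every vertex, the bags containing it form a connected subtree. Here vertex d appears in no bag, so the decomposition is invalid.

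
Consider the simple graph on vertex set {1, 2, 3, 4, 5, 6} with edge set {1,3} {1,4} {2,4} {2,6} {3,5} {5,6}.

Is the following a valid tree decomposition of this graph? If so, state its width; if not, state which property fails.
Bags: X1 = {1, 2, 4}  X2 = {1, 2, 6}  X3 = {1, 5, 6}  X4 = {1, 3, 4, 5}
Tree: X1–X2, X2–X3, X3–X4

A tree decomposition must satisfy three properties: every vertex lies in some bag; for every edge, both endpoints lie together in some bag; and for every vertex, the bags containing it form a connected subtree. Here bags containing vertex 4 are not connected in the tree, so the decomposition is invalid.

No — bags containing vertex 4 are not connected in the tree.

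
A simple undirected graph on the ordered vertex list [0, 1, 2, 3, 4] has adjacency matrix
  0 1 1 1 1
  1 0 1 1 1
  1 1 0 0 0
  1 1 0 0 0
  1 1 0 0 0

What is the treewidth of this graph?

A width-2 tree decomposition is:
Bags: B1 = {0, 1, 4}  B2 = {0, 1, 2}  B3 = {0, 1, 3}
Tree: B1–B2, B1–B3
Every bag has size at most 3, so the width is 3 − 1 = 2 and tw(G) ≤ 2. On the other hand G contains the 3-clique {0, 1, 2}. A clique must lie in a single bag of any decomposition, so no decomposition can have width below 2. Hence tw(G) = 2 exactly.

2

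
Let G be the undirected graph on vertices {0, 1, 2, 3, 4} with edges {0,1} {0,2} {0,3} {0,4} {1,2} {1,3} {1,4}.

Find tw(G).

2

A width-2 tree decomposition is:
Bags: B1 = {0, 1, 4}  B2 = {0, 1, 3}  B3 = {0, 1, 2}
Tree: B1–B2, B1–B3
The largest bag has 3 vertices, giving width 2; this decomposition certifies tw(G) ≤ 2. On the other hand G contains the 3-clique {0, 1, 2}. A clique must lie in a single bag of any decomposition, so no decomposition can have width below 2. Combining the bounds, tw(G) = 2.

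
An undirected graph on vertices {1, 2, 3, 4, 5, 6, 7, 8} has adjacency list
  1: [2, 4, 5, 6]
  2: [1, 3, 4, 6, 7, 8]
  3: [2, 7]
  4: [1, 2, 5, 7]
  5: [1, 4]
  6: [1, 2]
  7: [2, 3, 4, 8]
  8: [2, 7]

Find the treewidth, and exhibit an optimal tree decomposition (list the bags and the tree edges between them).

Every bag has size at most 3, so the width is 3 − 1 = 2 and tw(G) ≤ 2. Conversely, {1, 2, 4} is a clique of size 3, and the vertices of any clique must share a bag in every tree decomposition; so some bag has ≥ 3 vertices and tw(G) ≥ 2. Combining the bounds, tw(G) = 2.

Treewidth 2.
Bags: B1 = {2, 4, 7}  B2 = {1, 2, 4}  B3 = {1, 2, 6}  B4 = {2, 3, 7}  B5 = {2, 7, 8}  B6 = {1, 4, 5}
Tree: B1–B2, B2–B3, B1–B4, B4–B5, B2–B6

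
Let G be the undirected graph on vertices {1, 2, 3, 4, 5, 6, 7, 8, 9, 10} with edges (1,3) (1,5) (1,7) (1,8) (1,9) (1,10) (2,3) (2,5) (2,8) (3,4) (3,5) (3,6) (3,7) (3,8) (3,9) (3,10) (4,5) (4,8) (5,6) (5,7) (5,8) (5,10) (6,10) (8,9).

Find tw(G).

3

A width-3 tree decomposition is:
Bags: B1 = {3, 4, 5, 8}  B2 = {1, 3, 5, 8}  B3 = {1, 3, 5, 7}  B4 = {2, 3, 5, 8}  B5 = {1, 3, 5, 10}  B6 = {3, 5, 6, 10}  B7 = {1, 3, 8, 9}
Tree: B1–B2, B2–B3, B2–B4, B3–B5, B5–B6, B2–B7
Every bag has size at most 4, so the width is 4 − 1 = 3 and tw(G) ≤ 3. On the other hand G contains the 4-clique {1, 3, 8, 9}. A clique must lie in a single bag of any decomposition, so no decomposition can have width below 3. Hence tw(G) = 3 exactly.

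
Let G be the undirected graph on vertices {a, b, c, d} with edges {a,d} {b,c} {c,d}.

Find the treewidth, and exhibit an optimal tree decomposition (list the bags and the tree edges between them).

The largest bag has 2 vertices, giving width 1; this decomposition certifies tw(G) ≤ 1. G has an edge, so its treewidth is at least 1. Hence tw(G) = 1 exactly.

Treewidth 1.
One optimal decomposition is:
Bags: B1 = {a, d}  B2 = {c, d}  B3 = {b, c}
Tree: B1–B2, B2–B3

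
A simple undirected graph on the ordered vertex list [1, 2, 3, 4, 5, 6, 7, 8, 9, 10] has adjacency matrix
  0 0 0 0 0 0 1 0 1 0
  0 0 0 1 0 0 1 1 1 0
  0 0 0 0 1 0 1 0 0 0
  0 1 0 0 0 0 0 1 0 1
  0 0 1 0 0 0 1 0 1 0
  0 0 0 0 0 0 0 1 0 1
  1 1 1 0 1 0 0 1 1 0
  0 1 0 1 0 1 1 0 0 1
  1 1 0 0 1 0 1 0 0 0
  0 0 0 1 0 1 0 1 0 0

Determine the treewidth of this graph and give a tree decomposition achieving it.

Treewidth 2.
One optimal decomposition is:
Bags: B1 = {1, 7, 9}  B2 = {5, 7, 9}  B3 = {2, 7, 9}  B4 = {2, 7, 8}  B5 = {2, 4, 8}  B6 = {4, 8, 10}  B7 = {6, 8, 10}  B8 = {3, 5, 7}
Tree: B1–B2, B1–B3, B3–B4, B4–B5, B5–B6, B6–B7, B2–B8

Every bag has size at most 3, so the width is 3 − 1 = 2 and tw(G) ≤ 2. On the other hand G contains the 3-clique {4, 8, 10}. A clique must lie in a single bag of any decomposition, so no decomposition can have width below 2. Hence tw(G) = 2 exactly.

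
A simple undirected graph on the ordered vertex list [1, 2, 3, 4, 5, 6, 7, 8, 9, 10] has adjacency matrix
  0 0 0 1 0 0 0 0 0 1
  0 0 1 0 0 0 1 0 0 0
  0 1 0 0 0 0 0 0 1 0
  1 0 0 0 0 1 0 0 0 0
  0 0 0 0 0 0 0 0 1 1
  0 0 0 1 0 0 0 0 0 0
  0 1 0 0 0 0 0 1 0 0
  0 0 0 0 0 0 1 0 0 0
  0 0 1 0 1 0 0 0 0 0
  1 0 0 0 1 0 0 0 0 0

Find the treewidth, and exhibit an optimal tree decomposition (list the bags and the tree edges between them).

Each bag holds 2 vertices, so the decomposition has width 1, which upper-bounds the treewidth. Since G has at least one edge (e.g. 8–7), it is not an edgeless graph, so tw(G) ≥ 1. Therefore the treewidth is 1.

Treewidth 1.
One such decomposition:
Bags: B1 = {7, 8}  B2 = {2, 7}  B3 = {2, 3}  B4 = {3, 9}  B5 = {5, 9}  B6 = {5, 10}  B7 = {1, 10}  B8 = {1, 4}  B9 = {4, 6}
Tree: B1–B2, B2–B3, B3–B4, B4–B5, B5–B6, B6–B7, B7–B8, B8–B9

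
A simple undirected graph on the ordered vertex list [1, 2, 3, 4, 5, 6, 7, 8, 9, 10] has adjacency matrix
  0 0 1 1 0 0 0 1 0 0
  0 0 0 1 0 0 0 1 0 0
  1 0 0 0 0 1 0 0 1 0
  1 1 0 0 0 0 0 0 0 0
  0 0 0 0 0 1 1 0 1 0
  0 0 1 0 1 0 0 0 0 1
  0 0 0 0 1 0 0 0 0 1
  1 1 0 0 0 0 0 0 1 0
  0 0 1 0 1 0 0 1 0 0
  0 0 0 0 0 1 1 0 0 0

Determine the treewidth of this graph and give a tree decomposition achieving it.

Each bag holds 3 vertices, so the decomposition has width 2, which upper-bounds the treewidth. For the lower bound, G contains the cycle 7–10–6–5–7, so G is not a forest; only forests have treewidth ≤ 1, hence tw(G) ≥ 2. Therefore the treewidth is 2.

Treewidth 2.
One optimal decomposition is:
Bags: B1 = {5, 7, 10}  B2 = {5, 6, 10}  B3 = {5, 6, 9}  B4 = {3, 6, 9}  B5 = {3, 8, 9}  B6 = {1, 3, 8}  B7 = {1, 2, 8}  B8 = {1, 2, 4}
Tree: B1–B2, B2–B3, B3–B4, B4–B5, B5–B6, B6–B7, B7–B8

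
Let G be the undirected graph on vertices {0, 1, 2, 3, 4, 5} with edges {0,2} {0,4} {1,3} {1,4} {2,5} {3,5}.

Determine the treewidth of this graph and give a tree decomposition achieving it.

Treewidth 2.
One such decomposition:
Bags: B1 = {1, 3, 5}  B2 = {1, 2, 5}  B3 = {0, 1, 2}  B4 = {0, 1, 4}
Tree: B1–B2, B2–B3, B3–B4

Every bag has size at most 3, so the width is 3 − 1 = 2 and tw(G) ≤ 2. For the lower bound, G contains the cycle 1–3–5–2–0–4–1, so G is not a forest; only forests have treewidth ≤ 1, hence tw(G) ≥ 2. Combining the bounds, tw(G) = 2.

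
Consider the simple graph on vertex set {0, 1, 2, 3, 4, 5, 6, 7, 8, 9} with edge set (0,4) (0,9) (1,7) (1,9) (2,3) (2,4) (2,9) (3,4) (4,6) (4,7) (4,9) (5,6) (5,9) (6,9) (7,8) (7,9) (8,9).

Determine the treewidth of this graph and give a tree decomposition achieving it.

Every bag has size at most 3, so the width is 3 − 1 = 2 and tw(G) ≤ 2. For the lower bound, the 3 vertices {7, 8, 9} are pairwise adjacent, and any tree decomposition puts a clique entirely inside one bag — forcing width ≥ 2. Therefore the treewidth is 2.

Treewidth 2.
Bags: B1 = {0, 4, 9}  B2 = {2, 4, 9}  B3 = {4, 7, 9}  B4 = {4, 6, 9}  B5 = {1, 7, 9}  B6 = {7, 8, 9}  B7 = {5, 6, 9}  B8 = {2, 3, 4}
Tree: B1–B2, B2–B3, B1–B4, B3–B5, B3–B6, B4–B7, B2–B8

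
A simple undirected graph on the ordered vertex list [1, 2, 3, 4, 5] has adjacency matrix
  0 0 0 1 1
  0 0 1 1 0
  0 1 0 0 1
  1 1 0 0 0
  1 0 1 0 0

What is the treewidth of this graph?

A width-2 tree decomposition is:
Bags: B1 = {1, 2, 4}  B2 = {1, 2, 3}  B3 = {1, 3, 5}
Tree: B1–B2, B2–B3
Every bag has size at most 3, so the width is 3 − 1 = 2 and tw(G) ≤ 2. For the lower bound, G contains the cycle 1–4–2–3–5–1, so G is not a forest; only forests have treewidth ≤ 1, hence tw(G) ≥ 2. Combining the bounds, tw(G) = 2.

2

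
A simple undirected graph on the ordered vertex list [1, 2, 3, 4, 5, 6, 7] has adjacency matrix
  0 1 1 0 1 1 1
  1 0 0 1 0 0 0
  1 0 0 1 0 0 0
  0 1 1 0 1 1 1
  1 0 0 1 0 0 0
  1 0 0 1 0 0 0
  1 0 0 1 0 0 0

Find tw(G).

A width-2 tree decomposition is:
Bags: B1 = {1, 4, 7}  B2 = {1, 3, 4}  B3 = {1, 2, 4}  B4 = {1, 4, 6}  B5 = {1, 4, 5}
Tree: B1–B2, B2–B3, B3–B4, B4–B5
Each bag holds 3 vertices, so the decomposition has width 2, which upper-bounds the treewidth. Since 1–7–4–3–1 is a cycle in G, G is not acyclic. Forests are exactly the graphs of treewidth ≤ 1, so tw(G) ≥ 2. Therefore the treewidth is 2.

2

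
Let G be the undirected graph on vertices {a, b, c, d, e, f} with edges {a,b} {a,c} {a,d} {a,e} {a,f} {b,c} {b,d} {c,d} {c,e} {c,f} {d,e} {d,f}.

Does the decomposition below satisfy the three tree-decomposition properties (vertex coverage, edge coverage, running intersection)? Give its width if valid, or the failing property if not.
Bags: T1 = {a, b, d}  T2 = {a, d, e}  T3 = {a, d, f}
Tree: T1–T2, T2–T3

No — vertex c appears in no bag.

A tree decomposition must satisfy three properties: every vertex lies in some bag; for every edge, both endpoints lie together in some bag; and for every vertex, the bags containing it form a connected subtree. Here vertex c appears in no bag, so the decomposition is invalid.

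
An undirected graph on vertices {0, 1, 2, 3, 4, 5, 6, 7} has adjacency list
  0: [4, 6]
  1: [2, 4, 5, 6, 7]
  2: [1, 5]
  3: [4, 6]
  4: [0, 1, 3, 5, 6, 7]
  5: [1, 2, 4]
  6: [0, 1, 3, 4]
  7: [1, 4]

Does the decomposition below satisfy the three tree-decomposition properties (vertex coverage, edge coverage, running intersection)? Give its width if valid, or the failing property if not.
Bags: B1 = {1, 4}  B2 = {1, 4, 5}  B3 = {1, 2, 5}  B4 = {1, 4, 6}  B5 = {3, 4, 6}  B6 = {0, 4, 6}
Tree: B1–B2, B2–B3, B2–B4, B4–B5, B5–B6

No — vertex 7 appears in no bag.

A tree decomposition must satisfy three properties: every vertex lies in some bag; for every edge, both endpoints lie together in some bag; and for every vertex, the bags containing it form a connected subtree. Here vertex 7 appears in no bag, so the decomposition is invalid.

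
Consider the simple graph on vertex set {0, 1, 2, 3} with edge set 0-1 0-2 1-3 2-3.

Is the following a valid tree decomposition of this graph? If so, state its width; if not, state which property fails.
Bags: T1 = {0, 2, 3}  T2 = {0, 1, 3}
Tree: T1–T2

Every vertex of G appears in some bag (union = {0, 1, 2, 3}); every edge is covered by a bag; and for each vertex v the set of bags containing v is connected in the bag tree. The decomposition is therefore valid. The largest bag has 3 vertices, so the width is 2.

Yes; width 2.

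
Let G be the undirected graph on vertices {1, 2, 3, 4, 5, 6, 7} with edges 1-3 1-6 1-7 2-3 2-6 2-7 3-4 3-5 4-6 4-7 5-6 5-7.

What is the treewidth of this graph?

A width-3 tree decomposition is:
Bags: B1 = {3, 4, 6, 7}  B2 = {1, 3, 6, 7}  B3 = {3, 5, 6, 7}  B4 = {2, 3, 6, 7}
Tree: B1–B2, B2–B3, B3–B4
The largest bag has 4 vertices, giving width 3; this decomposition certifies tw(G) ≤ 3. For the lower bound: the 4 vertex sets {3,4}, {1,6}, {7}, {5} are disjoint, each induces a connected subgraph, and every pair is joined by at least one edge of G. Contracting each set to a single vertex therefore yields K_{4} as a minor, and since treewidth is minor-monotone, tw(G) ≥ tw(K_{4}) = 3. Combining the bounds, tw(G) = 3.

3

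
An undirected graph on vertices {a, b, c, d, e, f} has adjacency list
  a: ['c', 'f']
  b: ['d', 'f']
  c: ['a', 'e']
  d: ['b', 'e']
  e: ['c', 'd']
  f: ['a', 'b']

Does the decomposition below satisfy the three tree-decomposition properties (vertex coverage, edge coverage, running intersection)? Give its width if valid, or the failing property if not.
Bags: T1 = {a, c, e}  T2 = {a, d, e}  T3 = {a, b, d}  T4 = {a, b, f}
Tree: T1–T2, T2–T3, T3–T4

Yes; width 2.

Vertex coverage: the bags together contain {a, b, c, d, e, f}, the full vertex set. Edge coverage: each edge of G has both endpoints in at least one bag. Running intersection: for every vertex, the bags containing it form a connected subtree. All three properties hold, so this is a valid tree decomposition of width max|bag| − 1 = 2, and hence tw(G) ≤ 2.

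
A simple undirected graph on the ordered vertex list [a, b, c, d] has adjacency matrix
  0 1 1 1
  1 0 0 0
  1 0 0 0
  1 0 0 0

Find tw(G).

1

A width-1 tree decomposition is:
Bags: B1 = {a, c}  B2 = {a, b}  B3 = {a, d}
Tree: B1–B2, B1–B3
The largest bag has 2 vertices, giving width 1; this decomposition certifies tw(G) ≤ 1. Since G has at least one edge (e.g. c–a), it is not an edgeless graph, so tw(G) ≥ 1. Hence tw(G) = 1 exactly.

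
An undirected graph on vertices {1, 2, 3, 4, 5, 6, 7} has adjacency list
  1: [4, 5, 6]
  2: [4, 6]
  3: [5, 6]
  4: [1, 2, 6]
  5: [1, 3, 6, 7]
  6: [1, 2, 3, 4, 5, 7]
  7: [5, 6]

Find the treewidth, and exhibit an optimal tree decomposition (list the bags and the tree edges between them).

Every bag has size at most 3, so the width is 3 − 1 = 2 and tw(G) ≤ 2. For the lower bound, the 3 vertices {2, 4, 6} are pairwise adjacent, and any tree decomposition puts a clique entirely inside one bag — forcing width ≥ 2. The upper and lower bounds meet at 2, so that is the treewidth.

Treewidth 2.
One optimal decomposition is:
Bags: B1 = {1, 5, 6}  B2 = {1, 4, 6}  B3 = {5, 6, 7}  B4 = {2, 4, 6}  B5 = {3, 5, 6}
Tree: B1–B2, B1–B3, B2–B4, B3–B5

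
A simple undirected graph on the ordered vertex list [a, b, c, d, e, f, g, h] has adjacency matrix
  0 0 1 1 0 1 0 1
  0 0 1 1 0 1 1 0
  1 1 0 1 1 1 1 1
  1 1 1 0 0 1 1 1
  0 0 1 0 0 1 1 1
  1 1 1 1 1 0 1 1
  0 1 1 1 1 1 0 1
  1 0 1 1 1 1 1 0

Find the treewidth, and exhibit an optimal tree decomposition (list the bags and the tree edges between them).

Every bag has size at most 5, so the width is 5 − 1 = 4 and tw(G) ≤ 4. On the other hand G contains the 5-clique {c, d, f, g, h}. A clique must lie in a single bag of any decomposition, so no decomposition can have width below 4. Therefore the treewidth is 4.

Treewidth 4.
One such decomposition:
Bags: B1 = {c, d, f, g, h}  B2 = {b, c, d, f, g}  B3 = {c, e, f, g, h}  B4 = {a, c, d, f, h}
Tree: B1–B2, B1–B3, B1–B4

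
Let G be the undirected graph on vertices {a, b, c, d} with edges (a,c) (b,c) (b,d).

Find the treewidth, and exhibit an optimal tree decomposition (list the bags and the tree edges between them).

Treewidth 1.
One such decomposition:
Bags: B1 = {b, c}  B2 = {b, d}  B3 = {a, c}
Tree: B1–B2, B1–B3

Each bag holds 2 vertices, so the decomposition has width 1, which upper-bounds the treewidth. Since G has at least one edge (e.g. b–c), it is not an edgeless graph, so tw(G) ≥ 1. The upper and lower bounds meet at 1, so that is the treewidth.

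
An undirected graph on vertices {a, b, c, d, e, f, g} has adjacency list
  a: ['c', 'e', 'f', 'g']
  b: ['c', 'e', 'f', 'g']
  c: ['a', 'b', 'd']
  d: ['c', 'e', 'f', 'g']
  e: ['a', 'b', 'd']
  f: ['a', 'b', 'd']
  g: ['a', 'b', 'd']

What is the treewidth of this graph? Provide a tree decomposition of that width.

Every bag has size at most 4, so the width is 4 − 1 = 3 and tw(G) ≤ 3. For the lower bound: the 4 vertex sets {a,c}, {d,g}, {b}, {f} are disjoint, each induces a connected subgraph, and every pair is joined by at least one edge of G. Contracting each set to a single vertex therefore yields K_{4} as a minor, and since treewidth is minor-monotone, tw(G) ≥ tw(K_{4}) = 3. Combining the bounds, tw(G) = 3.

Treewidth 3.
One optimal decomposition is:
Bags: B1 = {a, b, c, d}  B2 = {a, b, d, g}  B3 = {a, b, d, f}  B4 = {a, b, d, e}
Tree: B1–B2, B2–B3, B3–B4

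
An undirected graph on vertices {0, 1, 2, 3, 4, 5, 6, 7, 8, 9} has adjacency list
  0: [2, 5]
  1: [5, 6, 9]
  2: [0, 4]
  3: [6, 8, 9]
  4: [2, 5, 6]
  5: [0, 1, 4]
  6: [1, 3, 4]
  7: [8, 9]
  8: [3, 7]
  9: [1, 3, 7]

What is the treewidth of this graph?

2

A width-2 tree decomposition is:
Bags: B1 = {7, 8, 9}  B2 = {3, 8, 9}  B3 = {1, 3, 9}  B4 = {1, 3, 6}  B5 = {1, 5, 6}  B6 = {4, 5, 6}  B7 = {0, 4, 5}  B8 = {0, 2, 4}
Tree: B1–B2, B2–B3, B3–B4, B4–B5, B5–B6, B6–B7, B7–B8
Each bag holds 3 vertices, so the decomposition has width 2, which upper-bounds the treewidth. Since 7–8–3–9–7 is a cycle in G, G is not acyclic. Forests are exactly the graphs of treewidth ≤ 1, so tw(G) ≥ 2. Hence tw(G) = 2 exactly.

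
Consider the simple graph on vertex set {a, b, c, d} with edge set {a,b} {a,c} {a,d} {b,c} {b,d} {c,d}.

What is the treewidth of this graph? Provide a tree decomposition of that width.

Treewidth 3.
One optimal decomposition is:
Bags: B1 = {a, b, c, d}
Tree: (single bag)

With just one bag of size 4, the width is 4 − 1 = 3, so tw(G) ≤ 3. Conversely, {a, b, c, d} is a clique of size 4, and the vertices of any clique must share a bag in every tree decomposition; so some bag has ≥ 4 vertices and tw(G) ≥ 3. The upper and lower bounds meet at 3, so that is the treewidth.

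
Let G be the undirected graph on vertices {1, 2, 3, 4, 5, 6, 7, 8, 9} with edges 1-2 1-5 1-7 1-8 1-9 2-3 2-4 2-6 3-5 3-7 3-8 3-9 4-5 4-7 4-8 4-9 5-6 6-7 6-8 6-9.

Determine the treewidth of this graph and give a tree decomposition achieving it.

Each bag holds 5 vertices, so the decomposition has width 4, which upper-bounds the treewidth. For the lower bound: the 5 vertex sets {4,7}, {3,8}, {1,9}, {6}, {2} are disjoint, each induces a connected subgraph, and every pair is joined by at least one edge of G. Contracting each set to a single vertex therefore yields K_{5} as a minor, and since treewidth is minor-monotone, tw(G) ≥ tw(K_{5}) = 4. Therefore the treewidth is 4.

Treewidth 4.
One optimal decomposition is:
Bags: B1 = {1, 3, 4, 6, 7}  B2 = {1, 3, 4, 6, 8}  B3 = {1, 3, 4, 6, 9}  B4 = {1, 2, 3, 4, 6}  B5 = {1, 3, 4, 5, 6}
Tree: B1–B2, B2–B3, B3–B4, B4–B5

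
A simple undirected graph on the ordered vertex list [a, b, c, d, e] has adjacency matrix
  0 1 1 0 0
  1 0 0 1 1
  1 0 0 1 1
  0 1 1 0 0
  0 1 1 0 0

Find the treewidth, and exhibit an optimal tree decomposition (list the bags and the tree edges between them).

Every bag has size at most 3, so the width is 3 − 1 = 2 and tw(G) ≤ 2. The edges c–a–b–e–c form a cycle, so G is not a tree and its treewidth is at least 2. Hence tw(G) = 2 exactly.

Treewidth 2.
Bags: B1 = {a, b, c}  B2 = {b, c, e}  B3 = {b, c, d}
Tree: B1–B2, B2–B3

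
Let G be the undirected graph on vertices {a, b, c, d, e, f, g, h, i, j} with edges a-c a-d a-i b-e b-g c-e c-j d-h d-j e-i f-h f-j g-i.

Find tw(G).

A width-2 tree decomposition is:
Bags: B1 = {b, g, i}  B2 = {b, e, i}  B3 = {a, e, i}  B4 = {a, c, e}  B5 = {a, c, d}  B6 = {c, d, j}  B7 = {d, h, j}  B8 = {f, h, j}
Tree: B1–B2, B2–B3, B3–B4, B4–B5, B5–B6, B6–B7, B7–B8
The largest bag has 3 vertices, giving width 2; this decomposition certifies tw(G) ≤ 2. Since g–b–e–i–g is a cycle in G, G is not acyclic. Forests are exactly the graphs of treewidth ≤ 1, so tw(G) ≥ 2. Hence tw(G) = 2 exactly.

2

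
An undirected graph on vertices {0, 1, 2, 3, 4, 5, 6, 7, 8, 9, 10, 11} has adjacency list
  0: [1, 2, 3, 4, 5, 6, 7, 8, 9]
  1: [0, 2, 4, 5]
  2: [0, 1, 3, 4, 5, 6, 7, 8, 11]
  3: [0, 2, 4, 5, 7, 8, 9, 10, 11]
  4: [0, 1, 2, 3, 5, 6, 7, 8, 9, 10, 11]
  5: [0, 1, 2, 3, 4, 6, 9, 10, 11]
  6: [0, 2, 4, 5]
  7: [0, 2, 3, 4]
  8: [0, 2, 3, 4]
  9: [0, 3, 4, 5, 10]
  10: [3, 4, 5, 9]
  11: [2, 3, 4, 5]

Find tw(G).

A width-4 tree decomposition is:
Bags: B1 = {0, 2, 3, 4, 5}  B2 = {0, 1, 2, 4, 5}  B3 = {0, 3, 4, 5, 9}  B4 = {3, 4, 5, 9, 10}  B5 = {0, 2, 4, 5, 6}  B6 = {0, 2, 3, 4, 7}  B7 = {2, 3, 4, 5, 11}  B8 = {0, 2, 3, 4, 8}
Tree: B1–B2, B1–B3, B3–B4, B2–B5, B1–B6, B1–B7, B6–B8
Each bag holds 5 vertices, so the decomposition has width 4, which upper-bounds the treewidth. Conversely, {0, 3, 4, 5, 9} is a clique of size 5, and the vertices of any clique must share a bag in every tree decomposition; so some bag has ≥ 5 vertices and tw(G) ≥ 4. Combining the bounds, tw(G) = 4.

4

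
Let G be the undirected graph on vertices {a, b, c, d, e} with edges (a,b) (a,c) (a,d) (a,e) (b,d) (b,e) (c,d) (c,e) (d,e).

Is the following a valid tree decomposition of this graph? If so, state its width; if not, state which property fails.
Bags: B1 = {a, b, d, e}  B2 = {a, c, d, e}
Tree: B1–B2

Vertex coverage: the bags together contain {a, b, c, d, e}, the full vertex set. Edge coverage: each edge of G has both endpoints in at least one bag. Running intersection: for every vertex, the bags containing it form a connected subtree. All three properties hold, so this is a valid tree decomposition of width max|bag| − 1 = 3, and hence tw(G) ≤ 3.

Yes; width 3.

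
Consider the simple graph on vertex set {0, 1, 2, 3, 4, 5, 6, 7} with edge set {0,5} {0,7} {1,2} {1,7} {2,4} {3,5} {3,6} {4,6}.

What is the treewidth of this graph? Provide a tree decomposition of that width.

Treewidth 2.
One optimal decomposition is:
Bags: B1 = {0, 1, 7}  B2 = {0, 1, 2}  B3 = {0, 2, 4}  B4 = {0, 4, 6}  B5 = {0, 3, 6}  B6 = {0, 3, 5}
Tree: B1–B2, B2–B3, B3–B4, B4–B5, B5–B6

Each bag holds 3 vertices, so the decomposition has width 2, which upper-bounds the treewidth. For the lower bound, G contains the cycle 0–7–1–2–4–6–3–5–0, so G is not a forest; only forests have treewidth ≤ 1, hence tw(G) ≥ 2. Hence tw(G) = 2 exactly.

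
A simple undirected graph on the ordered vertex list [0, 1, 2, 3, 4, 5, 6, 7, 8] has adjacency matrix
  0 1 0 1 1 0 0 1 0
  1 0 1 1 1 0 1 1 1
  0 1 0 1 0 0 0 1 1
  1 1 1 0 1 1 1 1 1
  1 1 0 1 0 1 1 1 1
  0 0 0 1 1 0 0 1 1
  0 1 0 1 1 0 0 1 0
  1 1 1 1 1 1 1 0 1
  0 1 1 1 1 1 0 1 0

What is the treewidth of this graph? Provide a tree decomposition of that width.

Every bag has size at most 5, so the width is 5 − 1 = 4 and tw(G) ≤ 4. For the lower bound, the 5 vertices {1, 2, 3, 7, 8} are pairwise adjacent, and any tree decomposition puts a clique entirely inside one bag — forcing width ≥ 4. Combining the bounds, tw(G) = 4.

Treewidth 4.
One such decomposition:
Bags: B1 = {3, 4, 5, 7, 8}  B2 = {1, 3, 4, 7, 8}  B3 = {0, 1, 3, 4, 7}  B4 = {1, 2, 3, 7, 8}  B5 = {1, 3, 4, 6, 7}
Tree: B1–B2, B2–B3, B2–B4, B2–B5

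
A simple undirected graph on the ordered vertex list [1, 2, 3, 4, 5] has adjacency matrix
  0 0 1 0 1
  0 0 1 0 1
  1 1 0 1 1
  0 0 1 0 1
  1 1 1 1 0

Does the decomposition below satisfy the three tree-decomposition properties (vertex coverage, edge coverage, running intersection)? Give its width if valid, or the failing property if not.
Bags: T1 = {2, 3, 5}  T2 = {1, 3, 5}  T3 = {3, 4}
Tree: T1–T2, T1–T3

A tree decomposition must satisfy three properties: every vertex lies in some bag; for every edge, both endpoints lie together in some bag; and for every vertex, the bags containing it form a connected subtree. Here edge (5,4) lies in no bag, so the decomposition is invalid.

No — edge (5,4) lies in no bag.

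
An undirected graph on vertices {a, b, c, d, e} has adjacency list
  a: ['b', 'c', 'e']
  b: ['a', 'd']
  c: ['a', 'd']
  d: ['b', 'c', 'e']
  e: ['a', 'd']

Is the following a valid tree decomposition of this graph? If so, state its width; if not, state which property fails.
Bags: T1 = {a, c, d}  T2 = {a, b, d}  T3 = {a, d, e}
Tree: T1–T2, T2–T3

Yes; width 2.

Checking the three conditions: (i) the bags cover all of {a, b, c, d, e}; (ii) for each edge, some bag contains both endpoints; (iii) the bags containing any fixed vertex form a subtree. All hold, so the decomposition is valid with width 3 − 1 = 2.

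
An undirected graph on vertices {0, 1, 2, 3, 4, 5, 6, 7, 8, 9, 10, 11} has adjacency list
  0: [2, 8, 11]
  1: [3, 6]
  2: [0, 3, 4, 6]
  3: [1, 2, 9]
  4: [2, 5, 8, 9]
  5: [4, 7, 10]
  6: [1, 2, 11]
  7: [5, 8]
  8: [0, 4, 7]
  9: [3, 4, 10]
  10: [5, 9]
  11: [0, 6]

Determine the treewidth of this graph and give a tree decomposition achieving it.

Every bag has size at most 4, so the width is 4 − 1 = 3 and tw(G) ≤ 3. For the lower bound: the 4 vertex sets {1,6,11}, {3}, {2}, {0,4,8,9} are disjoint, each induces a connected subgraph, and every pair is joined by at least one edge of G. Contracting each set to a single vertex therefore yields K_{4} as a minor, and since treewidth is minor-monotone, tw(G) ≥ tw(K_{4}) = 3. Hence tw(G) = 3 exactly.

Treewidth 3.
One optimal decomposition is:
Bags: B1 = {1, 3, 6, 11}  B2 = {2, 3, 6, 11}  B3 = {0, 2, 3, 11}  B4 = {0, 2, 3, 9}  B5 = {0, 2, 4, 9}  B6 = {0, 4, 8, 9}  B7 = {4, 8, 9, 10}  B8 = {4, 5, 8, 10}  B9 = {5, 7, 8, 10}
Tree: B1–B2, B2–B3, B3–B4, B4–B5, B5–B6, B6–B7, B7–B8, B8–B9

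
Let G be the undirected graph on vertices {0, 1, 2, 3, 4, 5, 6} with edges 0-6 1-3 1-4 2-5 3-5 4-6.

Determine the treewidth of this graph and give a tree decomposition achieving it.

Treewidth 1.
Bags: B1 = {0, 6}  B2 = {4, 6}  B3 = {1, 4}  B4 = {1, 3}  B5 = {3, 5}  B6 = {2, 5}
Tree: B1–B2, B2–B3, B3–B4, B4–B5, B5–B6

Every bag has size at most 2, so the width is 2 − 1 = 1 and tw(G) ≤ 1. G has an edge, so its treewidth is at least 1. The upper and lower bounds meet at 1, so that is the treewidth.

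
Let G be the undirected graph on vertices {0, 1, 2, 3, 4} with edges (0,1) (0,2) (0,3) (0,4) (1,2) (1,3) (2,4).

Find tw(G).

A width-2 tree decomposition is:
Bags: B1 = {0, 1, 3}  B2 = {0, 1, 2}  B3 = {0, 2, 4}
Tree: B1–B2, B2–B3
Every bag has size at most 3, so the width is 3 − 1 = 2 and tw(G) ≤ 2. For the lower bound, the 3 vertices {0, 1, 2} are pairwise adjacent, and any tree decomposition puts a clique entirely inside one bag — forcing width ≥ 2. Hence tw(G) = 2 exactly.

2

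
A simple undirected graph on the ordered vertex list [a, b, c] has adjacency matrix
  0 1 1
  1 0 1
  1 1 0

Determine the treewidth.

A width-2 tree decomposition is:
Bags: B1 = {a, b, c}
Tree: (single bag)
A single bag containing all 3 vertices is trivially a valid decomposition of width 2. On the other hand G contains the 3-clique {a, b, c}. A clique must lie in a single bag of any decomposition, so no decomposition can have width below 2. Combining the bounds, tw(G) = 2.

2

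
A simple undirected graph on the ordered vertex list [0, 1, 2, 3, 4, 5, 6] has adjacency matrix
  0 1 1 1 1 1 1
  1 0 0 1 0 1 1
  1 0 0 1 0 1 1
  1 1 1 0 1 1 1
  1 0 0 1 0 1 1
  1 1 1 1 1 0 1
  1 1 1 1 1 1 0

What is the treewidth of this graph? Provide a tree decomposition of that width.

Every bag has size at most 5, so the width is 5 − 1 = 4 and tw(G) ≤ 4. On the other hand G contains the 5-clique {0, 1, 3, 5, 6}. A clique must lie in a single bag of any decomposition, so no decomposition can have width below 4. Hence tw(G) = 4 exactly.

Treewidth 4.
One such decomposition:
Bags: B1 = {0, 1, 3, 5, 6}  B2 = {0, 2, 3, 5, 6}  B3 = {0, 3, 4, 5, 6}
Tree: B1–B2, B1–B3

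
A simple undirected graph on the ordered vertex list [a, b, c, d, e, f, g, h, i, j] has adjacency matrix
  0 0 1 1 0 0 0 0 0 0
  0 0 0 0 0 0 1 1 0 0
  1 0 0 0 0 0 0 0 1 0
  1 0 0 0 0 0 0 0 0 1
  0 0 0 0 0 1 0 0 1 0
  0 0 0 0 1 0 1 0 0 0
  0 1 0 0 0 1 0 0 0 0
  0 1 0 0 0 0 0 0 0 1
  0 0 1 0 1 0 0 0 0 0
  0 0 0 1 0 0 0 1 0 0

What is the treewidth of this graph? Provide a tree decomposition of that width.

Every bag has size at most 3, so the width is 3 − 1 = 2 and tw(G) ≤ 2. Since b–h–j–d–a–c–i–e–f–g–b is a cycle in G, G is not acyclic. Forests are exactly the graphs of treewidth ≤ 1, so tw(G) ≥ 2. Hence tw(G) = 2 exactly.

Treewidth 2.
Bags: B1 = {b, h, j}  B2 = {b, d, j}  B3 = {a, b, d}  B4 = {a, b, c}  B5 = {b, c, i}  B6 = {b, e, i}  B7 = {b, e, f}  B8 = {b, f, g}
Tree: B1–B2, B2–B3, B3–B4, B4–B5, B5–B6, B6–B7, B7–B8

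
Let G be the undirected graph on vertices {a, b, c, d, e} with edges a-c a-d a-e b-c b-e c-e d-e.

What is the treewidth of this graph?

A width-2 tree decomposition is:
Bags: B1 = {b, c, e}  B2 = {a, c, e}  B3 = {a, d, e}
Tree: B1–B2, B2–B3
Each bag holds 3 vertices, so the decomposition has width 2, which upper-bounds the treewidth. For the lower bound, the 3 vertices {a, d, e} are pairwise adjacent, and any tree decomposition puts a clique entirely inside one bag — forcing width ≥ 2. The upper and lower bounds meet at 2, so that is the treewidth.

2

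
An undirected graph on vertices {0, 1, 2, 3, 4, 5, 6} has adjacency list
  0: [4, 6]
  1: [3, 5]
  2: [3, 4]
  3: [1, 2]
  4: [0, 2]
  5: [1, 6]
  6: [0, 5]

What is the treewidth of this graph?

2

A width-2 tree decomposition is:
Bags: B1 = {1, 5, 6}  B2 = {0, 1, 6}  B3 = {0, 1, 4}  B4 = {1, 2, 4}  B5 = {1, 2, 3}
Tree: B1–B2, B2–B3, B3–B4, B4–B5
The largest bag has 3 vertices, giving width 2; this decomposition certifies tw(G) ≤ 2. The edges 1–5–6–0–4–2–3–1 form a cycle, so G is not a tree and its treewidth is at least 2. Therefore the treewidth is 2.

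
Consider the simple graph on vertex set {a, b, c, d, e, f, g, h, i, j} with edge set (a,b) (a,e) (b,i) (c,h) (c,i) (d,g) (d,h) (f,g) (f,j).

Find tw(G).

A width-1 tree decomposition is:
Bags: B1 = {a, e}  B2 = {a, b}  B3 = {b, i}  B4 = {c, i}  B5 = {c, h}  B6 = {d, h}  B7 = {d, g}  B8 = {f, g}  B9 = {f, j}
Tree: B1–B2, B2–B3, B3–B4, B4–B5, B5–B6, B6–B7, B7–B8, B8–B9
Every bag has size at most 2, so the width is 2 − 1 = 1 and tw(G) ≤ 1. Since G has at least one edge (e.g. e–a), it is not an edgeless graph, so tw(G) ≥ 1. Hence tw(G) = 1 exactly.

1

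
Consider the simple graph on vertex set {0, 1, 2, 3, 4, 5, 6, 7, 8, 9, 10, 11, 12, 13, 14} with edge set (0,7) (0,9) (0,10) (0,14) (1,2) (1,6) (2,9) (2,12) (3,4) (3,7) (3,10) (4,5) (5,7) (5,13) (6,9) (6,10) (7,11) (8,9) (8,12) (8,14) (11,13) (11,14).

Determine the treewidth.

A width-3 tree decomposition is:
Bags: B1 = {3, 4, 5, 13}  B2 = {3, 5, 7, 13}  B3 = {3, 7, 11, 13}  B4 = {3, 7, 10, 11}  B5 = {0, 7, 10, 11}  B6 = {0, 10, 11, 14}  B7 = {0, 6, 10, 14}  B8 = {0, 6, 9, 14}  B9 = {6, 8, 9, 14}  B10 = {1, 6, 8, 9}  B11 = {1, 2, 8, 9}  B12 = {1, 2, 8, 12}
Tree: B1–B2, B2–B3, B3–B4, B4–B5, B5–B6, B6–B7, B7–B8, B8–B9, B9–B10, B10–B11, B11–B12
Each bag holds 4 vertices, so the decomposition has width 3, which upper-bounds the treewidth. For the lower bound: the 4 vertex sets {4,5,13}, {3}, {7}, {0,10,11,14} are disjoint, each induces a connected subgraph, and every pair is joined by at least one edge of G. Contracting each set to a single vertex therefore yields K_{4} as a minor, and since treewidth is minor-monotone, tw(G) ≥ tw(K_{4}) = 3. Combining the bounds, tw(G) = 3.

3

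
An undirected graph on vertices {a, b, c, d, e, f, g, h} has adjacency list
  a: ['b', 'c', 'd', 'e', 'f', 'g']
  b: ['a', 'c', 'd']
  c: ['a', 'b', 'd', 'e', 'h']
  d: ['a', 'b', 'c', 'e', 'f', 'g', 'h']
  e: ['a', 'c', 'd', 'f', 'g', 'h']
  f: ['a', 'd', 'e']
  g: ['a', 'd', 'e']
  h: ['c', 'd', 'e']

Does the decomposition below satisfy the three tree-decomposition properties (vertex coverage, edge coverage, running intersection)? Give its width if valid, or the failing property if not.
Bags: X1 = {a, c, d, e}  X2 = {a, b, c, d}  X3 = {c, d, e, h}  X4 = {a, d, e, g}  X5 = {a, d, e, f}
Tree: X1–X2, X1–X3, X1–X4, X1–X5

Yes; width 3.

Every vertex of G appears in some bag (union = {a, b, c, d, e, f, g, h}); every edge is covered by a bag; and for each vertex v the set of bags containing v is connected in the bag tree. The decomposition is therefore valid. The largest bag has 4 vertices, so the width is 3.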